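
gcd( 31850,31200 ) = 650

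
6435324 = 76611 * 84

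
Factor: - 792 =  - 2^3*3^2*11^1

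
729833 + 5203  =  735036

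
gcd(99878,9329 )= 1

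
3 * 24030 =72090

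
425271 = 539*789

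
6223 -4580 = 1643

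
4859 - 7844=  - 2985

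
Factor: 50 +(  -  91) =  - 41^1 = -41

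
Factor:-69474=  -  2^1*3^1*11579^1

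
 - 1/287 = - 1/287 = - 0.00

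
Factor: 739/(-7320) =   -  2^( - 3 ) * 3^ (- 1)*5^( - 1)*61^(-1)*739^1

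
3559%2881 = 678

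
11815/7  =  11815/7= 1687.86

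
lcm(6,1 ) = 6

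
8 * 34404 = 275232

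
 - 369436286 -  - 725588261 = 356151975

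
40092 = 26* 1542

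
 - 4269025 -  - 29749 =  - 4239276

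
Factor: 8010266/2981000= 364103/135500 = 2^( - 2) * 5^( - 3)*271^(-1)*364103^1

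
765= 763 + 2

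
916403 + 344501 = 1260904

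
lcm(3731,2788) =253708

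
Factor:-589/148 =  - 2^( - 2)*19^1*31^1*37^( - 1) 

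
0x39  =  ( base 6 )133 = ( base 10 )57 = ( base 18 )33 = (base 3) 2010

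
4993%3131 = 1862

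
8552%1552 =792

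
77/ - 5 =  - 16 + 3/5 = - 15.40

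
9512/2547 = 9512/2547 = 3.73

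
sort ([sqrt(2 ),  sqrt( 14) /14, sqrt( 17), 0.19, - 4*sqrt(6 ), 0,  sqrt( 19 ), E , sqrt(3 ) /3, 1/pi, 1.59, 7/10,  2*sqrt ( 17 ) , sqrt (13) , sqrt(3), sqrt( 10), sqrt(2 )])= [ - 4*sqrt ( 6 ),0, 0.19, sqrt(14) /14,1/pi,  sqrt ( 3 ) /3,7/10,sqrt ( 2 ), sqrt( 2),1.59,sqrt( 3), E,sqrt(10 ), sqrt(13),  sqrt(17), sqrt( 19),2* sqrt( 17)]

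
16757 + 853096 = 869853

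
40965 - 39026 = 1939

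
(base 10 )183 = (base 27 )6L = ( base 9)223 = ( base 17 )AD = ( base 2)10110111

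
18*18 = 324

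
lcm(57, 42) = 798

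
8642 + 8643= 17285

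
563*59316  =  33394908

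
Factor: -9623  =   - 9623^1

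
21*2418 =50778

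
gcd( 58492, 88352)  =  4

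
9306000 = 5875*1584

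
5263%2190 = 883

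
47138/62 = 760+ 9/31 = 760.29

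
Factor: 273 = 3^1*7^1*13^1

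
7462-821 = 6641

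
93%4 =1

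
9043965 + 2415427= 11459392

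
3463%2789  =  674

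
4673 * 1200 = 5607600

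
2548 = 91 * 28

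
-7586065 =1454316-9040381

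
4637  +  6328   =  10965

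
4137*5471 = 22633527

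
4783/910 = 5 + 233/910 =5.26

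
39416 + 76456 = 115872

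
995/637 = 1+ 358/637 = 1.56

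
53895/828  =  17965/276 = 65.09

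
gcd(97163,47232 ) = 1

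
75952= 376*202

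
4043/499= 8 + 51/499 = 8.10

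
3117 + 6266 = 9383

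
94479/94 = 1005 + 9/94 = 1005.10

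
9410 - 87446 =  - 78036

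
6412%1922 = 646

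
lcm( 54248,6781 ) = 54248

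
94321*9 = 848889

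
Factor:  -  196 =-2^2 * 7^2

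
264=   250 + 14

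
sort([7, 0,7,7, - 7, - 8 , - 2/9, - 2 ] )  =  [ - 8 , - 7,-2 , - 2/9, 0,7, 7,  7]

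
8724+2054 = 10778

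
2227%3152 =2227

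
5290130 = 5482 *965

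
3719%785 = 579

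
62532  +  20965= 83497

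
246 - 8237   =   -7991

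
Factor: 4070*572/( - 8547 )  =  - 5720/21=-2^3*3^( - 1) *5^1*7^( - 1 )*11^1*13^1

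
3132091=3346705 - 214614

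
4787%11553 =4787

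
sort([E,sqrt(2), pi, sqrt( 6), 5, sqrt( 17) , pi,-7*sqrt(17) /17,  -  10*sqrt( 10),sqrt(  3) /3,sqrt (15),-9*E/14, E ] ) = [ - 10*sqrt( 10 ),  -  9*E/14,  -  7*sqrt (17)/17  ,  sqrt( 3) /3, sqrt(2), sqrt( 6),E,  E,pi,pi,sqrt(15),sqrt(17), 5 ]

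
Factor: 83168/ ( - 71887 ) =- 2^5 * 23^1 * 113^1 * 71887^( - 1) 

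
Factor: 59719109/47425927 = 19^1*23^1 * 4831^(-1) * 9817^ ( - 1)*136657^1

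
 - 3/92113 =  - 1 + 92110/92113 = -  0.00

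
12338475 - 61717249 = -49378774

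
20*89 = 1780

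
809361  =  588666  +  220695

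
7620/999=7+ 209/333=7.63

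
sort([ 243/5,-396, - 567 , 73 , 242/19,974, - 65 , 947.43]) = [-567, - 396,-65, 242/19, 243/5, 73,947.43,  974 ]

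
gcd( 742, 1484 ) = 742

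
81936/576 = 142 + 1/4 = 142.25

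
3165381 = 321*9861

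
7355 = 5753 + 1602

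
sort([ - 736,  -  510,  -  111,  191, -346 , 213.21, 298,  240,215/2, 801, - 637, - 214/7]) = [-736,-637, - 510,  -  346, - 111, - 214/7,215/2,  191,213.21, 240, 298,  801] 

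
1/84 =1/84=0.01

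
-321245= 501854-823099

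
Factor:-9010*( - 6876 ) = 61952760 = 2^3 * 3^2*5^1*17^1 *53^1*191^1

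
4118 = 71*58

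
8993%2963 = 104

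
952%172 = 92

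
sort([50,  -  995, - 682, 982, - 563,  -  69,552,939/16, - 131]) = [ - 995, - 682, - 563, - 131, - 69, 50,939/16, 552, 982]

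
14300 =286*50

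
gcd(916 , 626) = 2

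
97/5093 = 97/5093 = 0.02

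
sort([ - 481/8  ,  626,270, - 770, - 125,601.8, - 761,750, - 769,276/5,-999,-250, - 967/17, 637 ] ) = [-999 , - 770, - 769, - 761, - 250, - 125, - 481/8, - 967/17 , 276/5 , 270,601.8 , 626,637,750 ] 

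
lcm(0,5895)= 0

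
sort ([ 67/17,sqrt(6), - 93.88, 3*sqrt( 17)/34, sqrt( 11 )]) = [ - 93.88, 3*sqrt(17 )/34,sqrt(6 ),sqrt(11),67/17]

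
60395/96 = 629 + 11/96 = 629.11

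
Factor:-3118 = -2^1*1559^1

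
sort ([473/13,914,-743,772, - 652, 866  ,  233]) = [ - 743, - 652 , 473/13, 233,772,  866,914]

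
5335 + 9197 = 14532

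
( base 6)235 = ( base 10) 95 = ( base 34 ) 2R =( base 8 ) 137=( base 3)10112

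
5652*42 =237384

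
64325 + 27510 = 91835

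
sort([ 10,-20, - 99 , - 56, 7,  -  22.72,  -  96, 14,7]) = [-99 ,  -  96, - 56, - 22.72 , - 20 , 7,7 , 10, 14] 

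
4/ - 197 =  - 4/197= - 0.02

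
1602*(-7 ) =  - 11214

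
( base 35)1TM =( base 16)8D6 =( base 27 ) 32L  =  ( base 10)2262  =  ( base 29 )2k0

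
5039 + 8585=13624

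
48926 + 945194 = 994120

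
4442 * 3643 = 16182206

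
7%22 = 7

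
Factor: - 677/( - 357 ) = 3^ ( - 1 ) * 7^( - 1) * 17^( - 1) * 677^1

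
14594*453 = 6611082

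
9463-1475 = 7988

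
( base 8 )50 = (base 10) 40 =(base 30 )1A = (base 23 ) 1H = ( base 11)37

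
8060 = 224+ 7836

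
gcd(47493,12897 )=9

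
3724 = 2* 1862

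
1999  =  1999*1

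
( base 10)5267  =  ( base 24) 93b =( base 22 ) AJ9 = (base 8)12223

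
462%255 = 207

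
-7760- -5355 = -2405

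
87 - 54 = 33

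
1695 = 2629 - 934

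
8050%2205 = 1435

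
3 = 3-0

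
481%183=115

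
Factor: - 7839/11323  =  -3^2*13^( - 1 ) = -9/13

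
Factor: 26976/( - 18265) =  - 2^5 * 3^1 * 5^( - 1) *13^(-1)= - 96/65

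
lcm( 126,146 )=9198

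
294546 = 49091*6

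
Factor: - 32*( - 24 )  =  2^8*3^1 = 768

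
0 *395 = 0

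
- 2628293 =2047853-4676146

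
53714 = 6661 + 47053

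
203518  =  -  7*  ( - 29074 )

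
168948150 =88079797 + 80868353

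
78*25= 1950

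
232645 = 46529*5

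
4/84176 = 1/21044 = 0.00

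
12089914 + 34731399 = 46821313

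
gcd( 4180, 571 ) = 1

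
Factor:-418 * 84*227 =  - 2^3*3^1*7^1*11^1 *19^1*227^1 = - 7970424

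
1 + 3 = 4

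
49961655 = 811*61605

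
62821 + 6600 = 69421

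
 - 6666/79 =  - 6666/79 = - 84.38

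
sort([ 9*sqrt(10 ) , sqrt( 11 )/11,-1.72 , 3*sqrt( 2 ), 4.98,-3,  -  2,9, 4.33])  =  [ - 3 ,-2,-1.72, sqrt(11 )/11,  3*sqrt( 2 ),  4.33, 4.98, 9,  9*sqrt( 10)]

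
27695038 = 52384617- 24689579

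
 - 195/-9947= 195/9947 = 0.02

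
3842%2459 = 1383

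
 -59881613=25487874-85369487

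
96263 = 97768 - 1505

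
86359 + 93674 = 180033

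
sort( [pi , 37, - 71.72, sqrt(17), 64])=[ - 71.72, pi,sqrt(17), 37,64] 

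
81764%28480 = 24804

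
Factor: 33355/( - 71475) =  - 7/15 = - 3^( - 1)*5^( - 1 )*7^1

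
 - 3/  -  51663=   1/17221= 0.00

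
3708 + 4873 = 8581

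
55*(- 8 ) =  - 440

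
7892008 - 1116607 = 6775401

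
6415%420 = 115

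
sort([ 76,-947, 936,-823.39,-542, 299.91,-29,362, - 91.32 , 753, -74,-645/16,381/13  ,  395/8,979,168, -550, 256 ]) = [ - 947, - 823.39, - 550,-542,-91.32,-74,-645/16, - 29, 381/13, 395/8, 76, 168, 256,299.91, 362, 753 , 936, 979] 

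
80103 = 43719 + 36384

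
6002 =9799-3797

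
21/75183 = 7/25061 = 0.00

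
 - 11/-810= 11/810=0.01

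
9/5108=9/5108 = 0.00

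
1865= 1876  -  11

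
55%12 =7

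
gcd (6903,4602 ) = 2301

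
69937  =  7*9991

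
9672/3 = 3224 = 3224.00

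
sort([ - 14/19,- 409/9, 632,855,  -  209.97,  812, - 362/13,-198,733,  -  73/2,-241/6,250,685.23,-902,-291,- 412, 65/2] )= [-902, -412,  -  291, -209.97,-198,-409/9,-241/6,-73/2, - 362/13, -14/19,65/2,250, 632, 685.23, 733, 812, 855 ]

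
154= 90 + 64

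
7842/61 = 7842/61 = 128.56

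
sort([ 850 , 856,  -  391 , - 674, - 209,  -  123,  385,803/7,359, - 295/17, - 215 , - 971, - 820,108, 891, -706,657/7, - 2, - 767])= [ - 971, - 820, - 767, - 706, - 674 ,-391 , - 215,-209,- 123 , - 295/17,  -  2 , 657/7,108 , 803/7,  359,385,850,  856, 891]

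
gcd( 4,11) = 1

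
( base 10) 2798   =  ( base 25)4bn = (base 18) 8b8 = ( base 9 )3748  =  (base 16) AEE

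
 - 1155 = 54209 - 55364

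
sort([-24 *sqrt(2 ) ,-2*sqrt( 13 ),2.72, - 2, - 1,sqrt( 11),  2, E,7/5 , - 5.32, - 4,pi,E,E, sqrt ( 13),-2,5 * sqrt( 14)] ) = [-24*sqrt( 2 ), - 2*sqrt(13 ),-5.32,-4 ,  -  2, - 2, -1,  7/5,2 , E,E,E, 2.72, pi,sqrt(11) , sqrt( 13 ),  5*sqrt ( 14) ] 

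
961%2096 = 961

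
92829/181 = 92829/181 = 512.87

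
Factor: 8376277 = 7^1*13^1*83^1*1109^1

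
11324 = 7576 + 3748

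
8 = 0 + 8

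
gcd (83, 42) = 1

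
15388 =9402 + 5986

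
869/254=3 + 107/254 = 3.42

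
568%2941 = 568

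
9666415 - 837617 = 8828798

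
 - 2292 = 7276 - 9568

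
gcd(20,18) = 2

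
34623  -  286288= -251665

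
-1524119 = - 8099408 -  - 6575289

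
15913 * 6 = 95478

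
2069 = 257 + 1812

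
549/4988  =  549/4988= 0.11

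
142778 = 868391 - 725613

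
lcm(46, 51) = 2346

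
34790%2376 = 1526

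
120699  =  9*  13411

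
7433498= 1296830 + 6136668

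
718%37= 15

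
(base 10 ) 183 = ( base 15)C3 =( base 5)1213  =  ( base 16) b7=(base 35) 58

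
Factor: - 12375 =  - 3^2*5^3*11^1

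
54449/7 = 7778 + 3/7=7778.43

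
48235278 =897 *53774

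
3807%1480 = 847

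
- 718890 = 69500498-70219388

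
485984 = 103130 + 382854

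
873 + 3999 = 4872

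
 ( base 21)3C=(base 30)2f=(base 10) 75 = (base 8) 113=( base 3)2210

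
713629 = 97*7357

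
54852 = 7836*7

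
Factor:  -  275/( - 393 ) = 3^( - 1)*5^2*11^1 * 131^( - 1)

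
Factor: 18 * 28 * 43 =2^3 * 3^2*7^1 *43^1 = 21672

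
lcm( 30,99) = 990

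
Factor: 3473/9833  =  23^1*151^1*9833^( - 1) 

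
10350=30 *345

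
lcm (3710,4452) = 22260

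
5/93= 5/93 = 0.05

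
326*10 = 3260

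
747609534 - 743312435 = 4297099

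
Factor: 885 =3^1*5^1 * 59^1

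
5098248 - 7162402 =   -  2064154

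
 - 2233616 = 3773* ( - 592) 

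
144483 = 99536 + 44947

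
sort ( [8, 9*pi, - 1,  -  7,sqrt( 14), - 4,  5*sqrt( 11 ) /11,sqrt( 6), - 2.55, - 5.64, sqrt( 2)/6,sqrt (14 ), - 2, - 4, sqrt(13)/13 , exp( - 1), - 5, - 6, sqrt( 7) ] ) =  [ - 7,-6, - 5.64, - 5 , - 4, - 4, - 2.55,  -  2, -1 , sqrt( 2) /6, sqrt ( 13 ) /13, exp( - 1), 5*sqrt (11 ) /11, sqrt( 6),sqrt( 7 ),sqrt(14), sqrt( 14),8,9*pi ]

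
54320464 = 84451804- 30131340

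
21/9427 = 21/9427  =  0.00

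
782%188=30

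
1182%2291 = 1182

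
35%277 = 35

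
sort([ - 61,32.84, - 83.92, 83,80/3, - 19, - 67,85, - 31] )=[ - 83.92, - 67, - 61, - 31, - 19 , 80/3, 32.84, 83,  85] 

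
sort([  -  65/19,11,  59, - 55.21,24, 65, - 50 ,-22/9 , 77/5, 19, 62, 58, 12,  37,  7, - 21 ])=[ - 55.21,  -  50, - 21, - 65/19, -22/9, 7, 11, 12, 77/5, 19,24, 37, 58, 59, 62, 65 ]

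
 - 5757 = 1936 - 7693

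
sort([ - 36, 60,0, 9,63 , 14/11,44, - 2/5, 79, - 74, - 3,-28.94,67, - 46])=[  -  74,  -  46, - 36,-28.94,-3,  -  2/5,  0 , 14/11,  9, 44,  60,63,67,79 ]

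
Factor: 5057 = 13^1*389^1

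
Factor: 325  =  5^2 * 13^1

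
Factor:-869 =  - 11^1 * 79^1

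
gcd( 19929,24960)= 39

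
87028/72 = 21757/18 = 1208.72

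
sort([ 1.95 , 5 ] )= [ 1.95,  5 ]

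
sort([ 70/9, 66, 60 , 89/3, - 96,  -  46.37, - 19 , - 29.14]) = [ - 96,  -  46.37, - 29.14, - 19,70/9 , 89/3, 60, 66 ]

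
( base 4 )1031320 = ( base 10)4984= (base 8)11570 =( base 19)df6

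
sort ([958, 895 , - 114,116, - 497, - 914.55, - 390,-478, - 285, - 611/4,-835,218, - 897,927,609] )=[-914.55, - 897, - 835,- 497, - 478, - 390,-285, - 611/4, - 114, 116,218, 609 , 895, 927, 958 ] 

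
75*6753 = 506475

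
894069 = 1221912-327843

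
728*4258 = 3099824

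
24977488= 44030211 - 19052723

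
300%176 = 124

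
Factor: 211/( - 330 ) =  - 2^ ( - 1)* 3^(-1)*5^( - 1 )*11^(-1)*211^1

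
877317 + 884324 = 1761641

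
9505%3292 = 2921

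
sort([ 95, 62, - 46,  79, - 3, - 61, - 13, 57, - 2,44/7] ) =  [ - 61, - 46, - 13, - 3, - 2,44/7, 57, 62 , 79,  95 ] 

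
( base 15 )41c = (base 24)1ef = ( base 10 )927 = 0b1110011111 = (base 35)qh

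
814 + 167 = 981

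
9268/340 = 27 +22/85 = 27.26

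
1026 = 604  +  422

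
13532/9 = 13532/9 =1503.56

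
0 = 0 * 1506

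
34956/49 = 34956/49 = 713.39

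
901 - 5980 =  -  5079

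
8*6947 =55576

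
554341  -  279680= 274661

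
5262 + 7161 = 12423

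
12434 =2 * 6217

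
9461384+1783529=11244913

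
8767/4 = 2191 + 3/4 = 2191.75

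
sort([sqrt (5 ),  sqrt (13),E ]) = [ sqrt( 5) , E, sqrt ( 13 ) ]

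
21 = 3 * 7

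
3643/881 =4 + 119/881 =4.14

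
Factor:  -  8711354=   -  2^1 * 37^1*117721^1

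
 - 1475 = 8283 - 9758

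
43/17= 2 +9/17 =2.53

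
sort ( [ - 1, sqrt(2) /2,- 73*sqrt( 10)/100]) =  [ - 73*sqrt( 10 ) /100, -1, sqrt(2) /2]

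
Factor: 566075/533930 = 2^ (-1 )*5^1  *107^( - 1) * 499^( - 1 ) * 22643^1 = 113215/106786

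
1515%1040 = 475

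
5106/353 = 14+ 164/353 = 14.46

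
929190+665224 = 1594414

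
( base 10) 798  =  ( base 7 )2220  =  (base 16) 31E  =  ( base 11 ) 666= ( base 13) 495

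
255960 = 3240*79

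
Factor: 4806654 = 2^1 * 3^1*107^1*7487^1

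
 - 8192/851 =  - 8192/851 = -9.63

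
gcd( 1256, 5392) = 8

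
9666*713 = 6891858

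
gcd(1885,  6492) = 1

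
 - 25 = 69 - 94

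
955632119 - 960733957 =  - 5101838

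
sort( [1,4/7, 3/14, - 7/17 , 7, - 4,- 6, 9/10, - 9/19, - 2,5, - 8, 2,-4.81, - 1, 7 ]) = [  -  8, -6,- 4.81, - 4, - 2,-1, - 9/19, - 7/17,  3/14,  4/7 , 9/10, 1, 2,5, 7,  7]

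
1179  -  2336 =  - 1157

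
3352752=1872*1791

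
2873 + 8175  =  11048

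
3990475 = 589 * 6775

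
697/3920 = 697/3920 = 0.18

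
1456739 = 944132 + 512607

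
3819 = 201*19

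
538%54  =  52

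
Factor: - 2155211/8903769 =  - 3^( - 1 )*7^( - 1 ) * 59^1 * 36529^1 *423989^ ( - 1 ) 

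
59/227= 59/227 = 0.26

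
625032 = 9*69448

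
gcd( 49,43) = 1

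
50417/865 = 50417/865 = 58.29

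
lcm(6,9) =18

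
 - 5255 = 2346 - 7601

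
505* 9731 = 4914155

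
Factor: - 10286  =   - 2^1*37^1*139^1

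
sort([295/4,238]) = [295/4, 238 ] 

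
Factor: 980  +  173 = 1153^1 = 1153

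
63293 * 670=42406310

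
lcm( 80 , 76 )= 1520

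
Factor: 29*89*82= 2^1*29^1*41^1*89^1  =  211642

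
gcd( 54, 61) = 1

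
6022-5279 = 743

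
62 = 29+33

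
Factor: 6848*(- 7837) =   -  53667776 = - 2^6*17^1 * 107^1*  461^1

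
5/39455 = 1/7891=0.00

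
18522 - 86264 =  - 67742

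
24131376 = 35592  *678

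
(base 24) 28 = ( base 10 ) 56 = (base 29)1R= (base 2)111000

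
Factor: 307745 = 5^1*61^1*1009^1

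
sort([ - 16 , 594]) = [ - 16,594 ]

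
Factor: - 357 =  - 3^1 * 7^1 *17^1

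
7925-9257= - 1332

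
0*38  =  0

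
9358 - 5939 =3419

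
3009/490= 3009/490 = 6.14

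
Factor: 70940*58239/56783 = 4131474660/56783  =  2^2*3^4*5^1*719^1*3547^1*56783^( - 1)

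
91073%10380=8033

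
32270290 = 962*33545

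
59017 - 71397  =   - 12380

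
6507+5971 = 12478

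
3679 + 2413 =6092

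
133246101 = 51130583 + 82115518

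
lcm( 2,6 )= 6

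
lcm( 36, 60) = 180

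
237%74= 15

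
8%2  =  0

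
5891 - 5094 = 797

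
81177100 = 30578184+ 50598916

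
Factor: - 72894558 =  - 2^1*3^1*11^1*757^1 *1459^1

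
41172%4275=2697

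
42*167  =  7014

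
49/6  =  49/6  =  8.17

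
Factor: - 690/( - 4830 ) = 1/7= 7^(- 1)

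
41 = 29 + 12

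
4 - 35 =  - 31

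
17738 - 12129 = 5609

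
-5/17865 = - 1 + 3572/3573 = - 0.00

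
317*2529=801693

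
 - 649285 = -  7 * 92755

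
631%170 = 121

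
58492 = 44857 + 13635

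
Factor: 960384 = 2^7*3^1*41^1*61^1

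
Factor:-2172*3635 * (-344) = 2715955680= 2^5*3^1*5^1*43^1*181^1*727^1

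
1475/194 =7 + 117/194 = 7.60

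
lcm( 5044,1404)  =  136188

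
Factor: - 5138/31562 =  - 7^1* 43^( - 1) = - 7/43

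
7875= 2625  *3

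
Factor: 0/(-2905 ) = 0^1 = 0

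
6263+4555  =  10818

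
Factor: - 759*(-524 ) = 2^2*3^1*11^1 *23^1 *131^1 = 397716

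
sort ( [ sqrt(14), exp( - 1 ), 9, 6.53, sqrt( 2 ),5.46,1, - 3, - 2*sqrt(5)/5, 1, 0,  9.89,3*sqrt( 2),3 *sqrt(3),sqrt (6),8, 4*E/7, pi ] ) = [ - 3, - 2*  sqrt ( 5 ) /5, 0, exp( -1),  1,1,sqrt(2 ), 4*E/7  ,  sqrt ( 6 ), pi, sqrt ( 14 ), 3*sqrt(2),3*sqrt ( 3 ), 5.46,6.53, 8,  9, 9.89]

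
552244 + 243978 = 796222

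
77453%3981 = 1814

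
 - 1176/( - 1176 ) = 1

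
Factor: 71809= 71809^1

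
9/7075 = 9/7075 = 0.00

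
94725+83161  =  177886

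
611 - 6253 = -5642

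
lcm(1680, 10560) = 73920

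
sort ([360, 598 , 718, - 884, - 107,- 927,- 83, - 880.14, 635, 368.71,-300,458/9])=[ - 927, - 884,  -  880.14,-300, - 107,  -  83,458/9, 360,  368.71,598,635,718]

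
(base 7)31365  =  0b1111000111100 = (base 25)c9f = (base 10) 7740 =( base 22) FLI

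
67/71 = 67/71 = 0.94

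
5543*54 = 299322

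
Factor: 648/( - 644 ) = - 2^1*3^4*7^( - 1)*23^( - 1) = -162/161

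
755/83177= 755/83177 = 0.01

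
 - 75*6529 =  - 489675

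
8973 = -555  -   - 9528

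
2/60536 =1/30268=   0.00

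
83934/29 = 83934/29  =  2894.28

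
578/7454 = 289/3727 = 0.08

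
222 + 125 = 347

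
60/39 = 1 + 7/13 = 1.54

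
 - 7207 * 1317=  -  9491619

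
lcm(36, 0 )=0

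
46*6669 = 306774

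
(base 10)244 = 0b11110100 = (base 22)B2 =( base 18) DA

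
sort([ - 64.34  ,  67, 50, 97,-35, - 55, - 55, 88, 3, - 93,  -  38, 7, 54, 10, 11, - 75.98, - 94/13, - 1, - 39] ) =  [ -93,-75.98 ,-64.34,-55 , - 55, - 39,-38,-35,  -  94/13,  -  1, 3, 7, 10,11, 50,54, 67, 88,97 ]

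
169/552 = 169/552 = 0.31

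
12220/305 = 2444/61 = 40.07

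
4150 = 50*83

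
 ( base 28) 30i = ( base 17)837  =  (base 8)4502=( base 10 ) 2370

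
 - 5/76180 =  - 1/15236 = - 0.00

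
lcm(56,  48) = 336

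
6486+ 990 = 7476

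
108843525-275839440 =-166995915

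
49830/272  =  183 + 27/136 = 183.20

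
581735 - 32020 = 549715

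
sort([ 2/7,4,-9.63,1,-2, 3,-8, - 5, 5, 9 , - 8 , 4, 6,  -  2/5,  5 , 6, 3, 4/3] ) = [ - 9.63, - 8, - 8,-5, - 2,-2/5, 2/7, 1, 4/3, 3,3, 4, 4 , 5, 5, 6,6,9]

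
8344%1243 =886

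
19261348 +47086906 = 66348254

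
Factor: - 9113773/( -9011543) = 23^1 * 71^1*  5581^1*9011543^( - 1 ) 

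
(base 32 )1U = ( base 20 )32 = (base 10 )62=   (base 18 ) 38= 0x3e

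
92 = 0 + 92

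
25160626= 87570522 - 62409896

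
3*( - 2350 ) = - 7050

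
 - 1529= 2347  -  3876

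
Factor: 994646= 2^1*497323^1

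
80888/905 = 89+343/905 = 89.38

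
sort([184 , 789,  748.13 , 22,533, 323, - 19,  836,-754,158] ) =[ - 754, - 19,22,158, 184, 323 , 533,  748.13,  789,836 ]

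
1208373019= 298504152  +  909868867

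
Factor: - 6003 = - 3^2 * 23^1*29^1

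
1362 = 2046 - 684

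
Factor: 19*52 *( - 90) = - 88920 = -2^3*3^2*5^1*13^1*19^1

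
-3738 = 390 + -4128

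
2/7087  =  2/7087 = 0.00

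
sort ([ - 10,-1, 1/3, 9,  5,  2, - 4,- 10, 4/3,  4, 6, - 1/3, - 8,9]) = [- 10, - 10, -8 , - 4, - 1, - 1/3,1/3,4/3,  2, 4 , 5,6 , 9, 9 ]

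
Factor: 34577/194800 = 71/400= 2^( - 4 )*5^(  -  2 )*71^1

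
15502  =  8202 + 7300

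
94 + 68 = 162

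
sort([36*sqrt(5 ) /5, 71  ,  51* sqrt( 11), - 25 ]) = [ - 25, 36 * sqrt( 5)/5, 71, 51*sqrt( 11 )] 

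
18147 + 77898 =96045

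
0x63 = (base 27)3I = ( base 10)99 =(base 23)47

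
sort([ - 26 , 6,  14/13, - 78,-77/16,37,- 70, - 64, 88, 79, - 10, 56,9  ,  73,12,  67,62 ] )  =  [ - 78 , - 70, - 64,-26, - 10, - 77/16,14/13,6, 9 , 12, 37,56,62, 67,73,79,88]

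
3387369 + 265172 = 3652541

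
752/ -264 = - 3 + 5/33 =- 2.85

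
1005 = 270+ 735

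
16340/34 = 480 + 10/17 = 480.59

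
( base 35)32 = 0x6B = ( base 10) 107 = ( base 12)8b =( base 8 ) 153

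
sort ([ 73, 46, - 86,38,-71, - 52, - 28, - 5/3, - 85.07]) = [ - 86,-85.07, - 71, -52 ,-28, - 5/3,38, 46,73] 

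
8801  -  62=8739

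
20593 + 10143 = 30736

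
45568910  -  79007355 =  - 33438445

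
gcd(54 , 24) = 6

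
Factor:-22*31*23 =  - 2^1 * 11^1* 23^1*31^1 =-15686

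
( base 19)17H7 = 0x25F4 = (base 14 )3780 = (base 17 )1GA9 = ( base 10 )9716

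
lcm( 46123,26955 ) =2075535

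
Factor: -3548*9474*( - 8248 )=277246226496 = 2^6*3^1*887^1*1031^1 * 1579^1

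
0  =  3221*0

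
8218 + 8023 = 16241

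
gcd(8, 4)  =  4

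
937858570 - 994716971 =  - 56858401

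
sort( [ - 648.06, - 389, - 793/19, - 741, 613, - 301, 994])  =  [ - 741, - 648.06,-389, - 301 , - 793/19, 613,  994 ] 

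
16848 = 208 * 81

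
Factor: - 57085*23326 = - 2^1*5^1*7^2*107^1*109^1*233^1 = - 1331564710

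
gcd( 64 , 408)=8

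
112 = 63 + 49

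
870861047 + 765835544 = 1636696591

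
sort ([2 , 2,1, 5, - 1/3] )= [-1/3, 1,  2,2,5]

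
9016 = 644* 14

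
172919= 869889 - 696970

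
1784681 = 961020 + 823661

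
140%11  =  8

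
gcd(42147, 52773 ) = 21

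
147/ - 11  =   - 147/11  =  -13.36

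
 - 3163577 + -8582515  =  - 11746092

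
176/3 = 176/3  =  58.67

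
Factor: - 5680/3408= -5/3 = - 3^( - 1 ) * 5^1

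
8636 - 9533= - 897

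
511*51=26061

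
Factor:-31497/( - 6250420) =2^(-2)*3^1 *5^(-1) * 11^(  -  1 )*10499^1*28411^( - 1) 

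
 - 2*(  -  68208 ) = 136416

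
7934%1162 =962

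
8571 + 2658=11229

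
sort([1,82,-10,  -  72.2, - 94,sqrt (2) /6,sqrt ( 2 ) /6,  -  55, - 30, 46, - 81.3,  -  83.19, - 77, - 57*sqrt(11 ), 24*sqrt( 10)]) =[-57 * sqrt (11 ), - 94,-83.19, - 81.3, - 77, - 72.2, - 55, - 30 , - 10,sqrt(2 )/6,  sqrt( 2 )/6,  1,46,24*sqrt(10),82]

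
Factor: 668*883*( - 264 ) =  - 155718816 = -2^5*  3^1 * 11^1*167^1 * 883^1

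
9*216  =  1944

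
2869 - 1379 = 1490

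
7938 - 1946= 5992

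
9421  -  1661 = 7760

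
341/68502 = 341/68502 = 0.00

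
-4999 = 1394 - 6393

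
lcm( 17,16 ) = 272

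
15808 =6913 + 8895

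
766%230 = 76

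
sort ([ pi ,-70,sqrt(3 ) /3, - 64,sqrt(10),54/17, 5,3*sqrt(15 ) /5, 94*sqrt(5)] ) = [ - 70,  -  64,sqrt ( 3)/3,3*sqrt( 15 )/5,pi, sqrt (10 ),54/17,5,94 * sqrt( 5 )] 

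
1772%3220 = 1772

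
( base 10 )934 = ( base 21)22a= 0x3A6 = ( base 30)114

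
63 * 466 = 29358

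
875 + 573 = 1448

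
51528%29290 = 22238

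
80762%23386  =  10604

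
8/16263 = 8/16263=0.00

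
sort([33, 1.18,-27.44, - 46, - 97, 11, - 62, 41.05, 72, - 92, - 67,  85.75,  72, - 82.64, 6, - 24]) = [ - 97,- 92, - 82.64, - 67, - 62, - 46,-27.44, - 24, 1.18, 6, 11, 33, 41.05, 72,  72,  85.75] 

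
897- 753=144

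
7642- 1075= 6567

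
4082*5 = 20410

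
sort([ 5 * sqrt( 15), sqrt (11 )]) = [ sqrt(  11 ), 5 * sqrt(15 ) ] 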